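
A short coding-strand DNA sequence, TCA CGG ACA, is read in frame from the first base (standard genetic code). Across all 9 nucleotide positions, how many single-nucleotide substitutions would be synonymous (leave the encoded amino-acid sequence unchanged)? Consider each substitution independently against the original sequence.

10

Codon 1 (TCA, Ser): 3 synonymous substitutions.
Codon 2 (CGG, Arg): 4 synonymous substitutions.
Codon 3 (ACA, Thr): 3 synonymous substitutions.
Total: 3 + 4 + 3 = 10.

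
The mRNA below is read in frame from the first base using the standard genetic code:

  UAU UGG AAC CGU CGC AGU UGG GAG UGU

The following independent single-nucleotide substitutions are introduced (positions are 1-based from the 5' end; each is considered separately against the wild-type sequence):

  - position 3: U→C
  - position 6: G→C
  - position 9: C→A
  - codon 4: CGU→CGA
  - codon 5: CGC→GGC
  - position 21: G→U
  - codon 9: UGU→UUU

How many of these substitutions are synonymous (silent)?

Codon 1: UAU (Tyr) → UAC (Tyr) — synonymous.
Codon 2: UGG (Trp) → UGC (Cys) — missense.
Codon 3: AAC (Asn) → AAA (Lys) — missense.
Codon 4: CGU (Arg) → CGA (Arg) — synonymous.
Codon 5: CGC (Arg) → GGC (Gly) — missense.
Codon 7: UGG (Trp) → UGU (Cys) — missense.
Codon 9: UGU (Cys) → UUU (Phe) — missense.
Synonymous: 2 of 7.

2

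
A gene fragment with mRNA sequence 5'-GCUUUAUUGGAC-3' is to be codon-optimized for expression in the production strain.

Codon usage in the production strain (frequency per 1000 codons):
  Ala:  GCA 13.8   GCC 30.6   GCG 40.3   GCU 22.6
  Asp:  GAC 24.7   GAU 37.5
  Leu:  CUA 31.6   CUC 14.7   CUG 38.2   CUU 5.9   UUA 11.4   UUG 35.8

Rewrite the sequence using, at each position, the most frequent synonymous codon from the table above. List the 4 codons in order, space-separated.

Codon 1 (Ala): best is GCG at 40.3.
Codon 2 (Leu): best is CUG at 38.2.
Codon 3 (Leu): best is CUG at 38.2.
Codon 4 (Asp): best is GAU at 37.5.

GCG CUG CUG GAU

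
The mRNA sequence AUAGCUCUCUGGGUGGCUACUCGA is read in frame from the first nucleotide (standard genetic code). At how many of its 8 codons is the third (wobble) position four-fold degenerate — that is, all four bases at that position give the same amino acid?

Codon 1 AUA (Ile): third position 3-fold.
Codon 2 GCU (Ala): third position 4-fold.
Codon 3 CUC (Leu): third position 4-fold.
Codon 4 UGG (Trp): third position 1-fold.
Codon 5 GUG (Val): third position 4-fold.
Codon 6 GCU (Ala): third position 4-fold.
Codon 7 ACU (Thr): third position 4-fold.
Codon 8 CGA (Arg): third position 4-fold.
Four-fold degenerate third positions: 6.

6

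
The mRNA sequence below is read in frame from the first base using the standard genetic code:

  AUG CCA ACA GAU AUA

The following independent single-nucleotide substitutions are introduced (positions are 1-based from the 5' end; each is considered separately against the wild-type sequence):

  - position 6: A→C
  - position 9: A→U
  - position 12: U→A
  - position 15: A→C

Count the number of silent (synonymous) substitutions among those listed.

3

Codon 2: CCA (Pro) → CCC (Pro) — synonymous.
Codon 3: ACA (Thr) → ACU (Thr) — synonymous.
Codon 4: GAU (Asp) → GAA (Glu) — missense.
Codon 5: AUA (Ile) → AUC (Ile) — synonymous.
Synonymous: 3 of 4.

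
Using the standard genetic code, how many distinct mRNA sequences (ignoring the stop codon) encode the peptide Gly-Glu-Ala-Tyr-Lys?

Gly: 4 codons.
Glu: 2 codons.
Ala: 4 codons.
Tyr: 2 codons.
Lys: 2 codons.
4 × 2 × 4 × 2 × 2 = 128.

128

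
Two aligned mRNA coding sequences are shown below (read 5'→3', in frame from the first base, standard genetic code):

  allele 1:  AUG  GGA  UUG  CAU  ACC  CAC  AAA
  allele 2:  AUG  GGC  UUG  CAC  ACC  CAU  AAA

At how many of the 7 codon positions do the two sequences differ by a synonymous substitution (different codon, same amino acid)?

3

Codon 1: AUG Met / AUG Met — identical.
Codon 2: GGA Gly / GGC Gly — synonymous.
Codon 3: UUG Leu / UUG Leu — identical.
Codon 4: CAU His / CAC His — synonymous.
Codon 5: ACC Thr / ACC Thr — identical.
Codon 6: CAC His / CAU His — synonymous.
Codon 7: AAA Lys / AAA Lys — identical.
Synonymous differences: 3.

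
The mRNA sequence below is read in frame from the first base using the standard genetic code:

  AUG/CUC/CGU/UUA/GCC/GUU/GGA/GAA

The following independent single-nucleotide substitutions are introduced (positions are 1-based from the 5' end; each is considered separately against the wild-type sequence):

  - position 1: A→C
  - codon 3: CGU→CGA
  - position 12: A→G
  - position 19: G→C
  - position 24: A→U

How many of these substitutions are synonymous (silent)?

Codon 1: AUG (Met) → CUG (Leu) — missense.
Codon 3: CGU (Arg) → CGA (Arg) — synonymous.
Codon 4: UUA (Leu) → UUG (Leu) — synonymous.
Codon 7: GGA (Gly) → CGA (Arg) — missense.
Codon 8: GAA (Glu) → GAU (Asp) — missense.
Synonymous: 2 of 5.

2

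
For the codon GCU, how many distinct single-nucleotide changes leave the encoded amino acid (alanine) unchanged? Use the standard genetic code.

Position 1: none → 0 synonymous.
Position 2: none → 0 synonymous.
Position 3: GCC, GCA, GCG → 3 synonymous.
Total: 0 + 0 + 3 = 3.

3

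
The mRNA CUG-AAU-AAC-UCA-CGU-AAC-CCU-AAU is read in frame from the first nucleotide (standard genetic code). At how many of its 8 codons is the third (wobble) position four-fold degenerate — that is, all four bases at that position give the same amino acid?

4

Codon 1 CUG (Leu): third position 4-fold.
Codon 2 AAU (Asn): third position 2-fold.
Codon 3 AAC (Asn): third position 2-fold.
Codon 4 UCA (Ser): third position 4-fold.
Codon 5 CGU (Arg): third position 4-fold.
Codon 6 AAC (Asn): third position 2-fold.
Codon 7 CCU (Pro): third position 4-fold.
Codon 8 AAU (Asn): third position 2-fold.
Four-fold degenerate third positions: 4.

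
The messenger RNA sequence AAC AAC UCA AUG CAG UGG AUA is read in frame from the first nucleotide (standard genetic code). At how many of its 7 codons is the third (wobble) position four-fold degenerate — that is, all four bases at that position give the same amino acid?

1

Codon 1 AAC (Asn): third position 2-fold.
Codon 2 AAC (Asn): third position 2-fold.
Codon 3 UCA (Ser): third position 4-fold.
Codon 4 AUG (Met): third position 1-fold.
Codon 5 CAG (Gln): third position 2-fold.
Codon 6 UGG (Trp): third position 1-fold.
Codon 7 AUA (Ile): third position 3-fold.
Four-fold degenerate third positions: 1.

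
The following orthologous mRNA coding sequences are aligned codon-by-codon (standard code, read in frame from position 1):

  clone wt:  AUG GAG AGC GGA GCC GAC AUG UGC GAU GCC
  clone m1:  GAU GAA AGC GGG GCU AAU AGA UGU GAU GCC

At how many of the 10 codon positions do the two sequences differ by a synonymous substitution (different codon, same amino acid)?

4

Codon 1: AUG Met / GAU Asp — nonsynonymous.
Codon 2: GAG Glu / GAA Glu — synonymous.
Codon 3: AGC Ser / AGC Ser — identical.
Codon 4: GGA Gly / GGG Gly — synonymous.
Codon 5: GCC Ala / GCU Ala — synonymous.
Codon 6: GAC Asp / AAU Asn — nonsynonymous.
Codon 7: AUG Met / AGA Arg — nonsynonymous.
Codon 8: UGC Cys / UGU Cys — synonymous.
Codon 9: GAU Asp / GAU Asp — identical.
Codon 10: GCC Ala / GCC Ala — identical.
Synonymous differences: 4.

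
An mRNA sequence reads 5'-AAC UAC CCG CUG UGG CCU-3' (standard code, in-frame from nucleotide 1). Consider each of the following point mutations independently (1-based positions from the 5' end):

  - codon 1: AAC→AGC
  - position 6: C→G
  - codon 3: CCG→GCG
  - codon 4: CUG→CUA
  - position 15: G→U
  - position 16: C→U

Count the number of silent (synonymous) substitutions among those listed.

1

Codon 1: AAC (Asn) → AGC (Ser) — missense.
Codon 2: UAC (Tyr) → UAG (Stop) — nonsense.
Codon 3: CCG (Pro) → GCG (Ala) — missense.
Codon 4: CUG (Leu) → CUA (Leu) — synonymous.
Codon 5: UGG (Trp) → UGU (Cys) — missense.
Codon 6: CCU (Pro) → UCU (Ser) — missense.
Synonymous: 1 of 6.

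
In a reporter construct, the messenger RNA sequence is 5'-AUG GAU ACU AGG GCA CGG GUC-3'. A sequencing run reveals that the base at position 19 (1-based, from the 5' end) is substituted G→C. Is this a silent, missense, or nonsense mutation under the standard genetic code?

Position 19 falls in codon 7: GUC → Val.
After the substitution the codon is CUC → Leu.
Val ≠ Leu, so this is a missense mutation.

missense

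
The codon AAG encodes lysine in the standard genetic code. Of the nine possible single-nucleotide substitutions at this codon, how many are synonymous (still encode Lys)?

Position 1: none → 0 synonymous.
Position 2: none → 0 synonymous.
Position 3: AAA → 1 synonymous.
Total: 0 + 0 + 1 = 1.

1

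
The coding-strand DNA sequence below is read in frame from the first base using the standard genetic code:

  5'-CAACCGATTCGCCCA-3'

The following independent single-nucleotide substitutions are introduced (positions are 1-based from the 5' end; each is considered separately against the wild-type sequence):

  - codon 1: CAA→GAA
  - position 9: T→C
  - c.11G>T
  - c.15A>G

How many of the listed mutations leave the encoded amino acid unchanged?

Codon 1: CAA (Gln) → GAA (Glu) — missense.
Codon 3: ATT (Ile) → ATC (Ile) — synonymous.
Codon 4: CGC (Arg) → CTC (Leu) — missense.
Codon 5: CCA (Pro) → CCG (Pro) — synonymous.
Synonymous: 2 of 4.

2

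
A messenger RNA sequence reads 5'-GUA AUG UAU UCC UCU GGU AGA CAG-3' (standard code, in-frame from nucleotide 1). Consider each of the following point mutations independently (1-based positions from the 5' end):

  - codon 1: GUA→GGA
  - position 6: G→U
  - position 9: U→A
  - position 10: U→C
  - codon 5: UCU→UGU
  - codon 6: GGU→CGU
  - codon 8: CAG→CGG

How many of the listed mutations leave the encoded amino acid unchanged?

Codon 1: GUA (Val) → GGA (Gly) — missense.
Codon 2: AUG (Met) → AUU (Ile) — missense.
Codon 3: UAU (Tyr) → UAA (Stop) — nonsense.
Codon 4: UCC (Ser) → CCC (Pro) — missense.
Codon 5: UCU (Ser) → UGU (Cys) — missense.
Codon 6: GGU (Gly) → CGU (Arg) — missense.
Codon 8: CAG (Gln) → CGG (Arg) — missense.
Synonymous: 0 of 7.

0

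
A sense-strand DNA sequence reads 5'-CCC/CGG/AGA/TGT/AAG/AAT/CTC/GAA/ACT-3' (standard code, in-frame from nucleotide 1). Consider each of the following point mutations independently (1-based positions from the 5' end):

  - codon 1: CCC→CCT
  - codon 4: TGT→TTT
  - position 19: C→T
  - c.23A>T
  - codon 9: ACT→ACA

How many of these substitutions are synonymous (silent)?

Codon 1: CCC (Pro) → CCT (Pro) — synonymous.
Codon 4: TGT (Cys) → TTT (Phe) — missense.
Codon 7: CTC (Leu) → TTC (Phe) — missense.
Codon 8: GAA (Glu) → GTA (Val) — missense.
Codon 9: ACT (Thr) → ACA (Thr) — synonymous.
Synonymous: 2 of 5.

2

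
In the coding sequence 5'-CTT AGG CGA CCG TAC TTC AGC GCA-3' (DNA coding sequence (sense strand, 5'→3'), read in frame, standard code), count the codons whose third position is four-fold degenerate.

Codon 1 CTT (Leu): third position 4-fold.
Codon 2 AGG (Arg): third position 2-fold.
Codon 3 CGA (Arg): third position 4-fold.
Codon 4 CCG (Pro): third position 4-fold.
Codon 5 TAC (Tyr): third position 2-fold.
Codon 6 TTC (Phe): third position 2-fold.
Codon 7 AGC (Ser): third position 2-fold.
Codon 8 GCA (Ala): third position 4-fold.
Four-fold degenerate third positions: 4.

4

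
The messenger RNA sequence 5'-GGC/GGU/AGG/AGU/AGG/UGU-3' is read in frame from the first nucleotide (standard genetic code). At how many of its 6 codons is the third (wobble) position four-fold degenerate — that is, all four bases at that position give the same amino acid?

Codon 1 GGC (Gly): third position 4-fold.
Codon 2 GGU (Gly): third position 4-fold.
Codon 3 AGG (Arg): third position 2-fold.
Codon 4 AGU (Ser): third position 2-fold.
Codon 5 AGG (Arg): third position 2-fold.
Codon 6 UGU (Cys): third position 2-fold.
Four-fold degenerate third positions: 2.

2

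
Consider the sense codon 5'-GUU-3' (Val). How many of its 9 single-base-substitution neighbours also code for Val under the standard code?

Position 1: none → 0 synonymous.
Position 2: none → 0 synonymous.
Position 3: GUC, GUA, GUG → 3 synonymous.
Total: 0 + 0 + 3 = 3.

3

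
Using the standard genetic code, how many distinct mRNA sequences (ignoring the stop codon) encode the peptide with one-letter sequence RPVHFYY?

Arg: 6 codons.
Pro: 4 codons.
Val: 4 codons.
His: 2 codons.
Phe: 2 codons.
Tyr: 2 codons.
Tyr: 2 codons.
6 × 4 × 4 × 2 × 2 × 2 × 2 = 1536.

1536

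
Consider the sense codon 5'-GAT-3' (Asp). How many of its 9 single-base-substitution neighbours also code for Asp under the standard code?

Position 1: none → 0 synonymous.
Position 2: none → 0 synonymous.
Position 3: GAC → 1 synonymous.
Total: 0 + 0 + 1 = 1.

1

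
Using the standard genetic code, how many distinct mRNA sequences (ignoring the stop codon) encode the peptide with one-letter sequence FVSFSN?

1152

Phe: 2 codons.
Val: 4 codons.
Ser: 6 codons.
Phe: 2 codons.
Ser: 6 codons.
Asn: 2 codons.
2 × 4 × 6 × 2 × 6 × 2 = 1152.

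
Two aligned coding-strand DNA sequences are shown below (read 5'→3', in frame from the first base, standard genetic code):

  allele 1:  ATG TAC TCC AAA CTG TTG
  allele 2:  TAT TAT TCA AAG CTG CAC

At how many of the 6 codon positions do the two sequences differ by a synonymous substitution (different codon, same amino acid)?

Codon 1: ATG Met / TAT Tyr — nonsynonymous.
Codon 2: TAC Tyr / TAT Tyr — synonymous.
Codon 3: TCC Ser / TCA Ser — synonymous.
Codon 4: AAA Lys / AAG Lys — synonymous.
Codon 5: CTG Leu / CTG Leu — identical.
Codon 6: TTG Leu / CAC His — nonsynonymous.
Synonymous differences: 3.

3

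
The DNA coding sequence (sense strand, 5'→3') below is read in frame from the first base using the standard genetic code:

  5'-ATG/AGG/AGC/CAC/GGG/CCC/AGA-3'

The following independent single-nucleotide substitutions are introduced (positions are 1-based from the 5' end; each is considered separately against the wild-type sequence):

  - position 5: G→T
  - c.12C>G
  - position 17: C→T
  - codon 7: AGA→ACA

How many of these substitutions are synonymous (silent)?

0

Codon 2: AGG (Arg) → ATG (Met) — missense.
Codon 4: CAC (His) → CAG (Gln) — missense.
Codon 6: CCC (Pro) → CTC (Leu) — missense.
Codon 7: AGA (Arg) → ACA (Thr) — missense.
Synonymous: 0 of 4.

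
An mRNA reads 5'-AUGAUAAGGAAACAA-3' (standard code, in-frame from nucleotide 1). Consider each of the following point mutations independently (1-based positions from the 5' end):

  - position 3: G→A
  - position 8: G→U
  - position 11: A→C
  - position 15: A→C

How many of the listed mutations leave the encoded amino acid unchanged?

0

Codon 1: AUG (Met) → AUA (Ile) — missense.
Codon 3: AGG (Arg) → AUG (Met) — missense.
Codon 4: AAA (Lys) → ACA (Thr) — missense.
Codon 5: CAA (Gln) → CAC (His) — missense.
Synonymous: 0 of 4.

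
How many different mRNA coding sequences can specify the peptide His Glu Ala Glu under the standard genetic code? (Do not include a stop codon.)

32

His: 2 codons.
Glu: 2 codons.
Ala: 4 codons.
Glu: 2 codons.
2 × 2 × 4 × 2 = 32.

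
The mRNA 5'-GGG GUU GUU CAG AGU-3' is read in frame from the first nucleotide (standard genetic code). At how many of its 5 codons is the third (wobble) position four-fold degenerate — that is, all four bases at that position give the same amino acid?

3

Codon 1 GGG (Gly): third position 4-fold.
Codon 2 GUU (Val): third position 4-fold.
Codon 3 GUU (Val): third position 4-fold.
Codon 4 CAG (Gln): third position 2-fold.
Codon 5 AGU (Ser): third position 2-fold.
Four-fold degenerate third positions: 3.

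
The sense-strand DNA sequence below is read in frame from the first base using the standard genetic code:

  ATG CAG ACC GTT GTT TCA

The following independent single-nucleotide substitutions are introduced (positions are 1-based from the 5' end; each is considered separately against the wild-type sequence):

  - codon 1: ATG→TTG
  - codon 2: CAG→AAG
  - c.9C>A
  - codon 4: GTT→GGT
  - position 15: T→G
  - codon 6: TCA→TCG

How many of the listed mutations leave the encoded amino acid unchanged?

3

Codon 1: ATG (Met) → TTG (Leu) — missense.
Codon 2: CAG (Gln) → AAG (Lys) — missense.
Codon 3: ACC (Thr) → ACA (Thr) — synonymous.
Codon 4: GTT (Val) → GGT (Gly) — missense.
Codon 5: GTT (Val) → GTG (Val) — synonymous.
Codon 6: TCA (Ser) → TCG (Ser) — synonymous.
Synonymous: 3 of 6.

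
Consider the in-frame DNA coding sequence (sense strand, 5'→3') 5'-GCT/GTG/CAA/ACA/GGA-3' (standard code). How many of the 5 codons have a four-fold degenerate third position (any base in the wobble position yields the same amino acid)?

4

Codon 1 GCT (Ala): third position 4-fold.
Codon 2 GTG (Val): third position 4-fold.
Codon 3 CAA (Gln): third position 2-fold.
Codon 4 ACA (Thr): third position 4-fold.
Codon 5 GGA (Gly): third position 4-fold.
Four-fold degenerate third positions: 4.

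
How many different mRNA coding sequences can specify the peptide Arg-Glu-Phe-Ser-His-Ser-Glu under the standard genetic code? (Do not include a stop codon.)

Arg: 6 codons.
Glu: 2 codons.
Phe: 2 codons.
Ser: 6 codons.
His: 2 codons.
Ser: 6 codons.
Glu: 2 codons.
6 × 2 × 2 × 6 × 2 × 6 × 2 = 3456.

3456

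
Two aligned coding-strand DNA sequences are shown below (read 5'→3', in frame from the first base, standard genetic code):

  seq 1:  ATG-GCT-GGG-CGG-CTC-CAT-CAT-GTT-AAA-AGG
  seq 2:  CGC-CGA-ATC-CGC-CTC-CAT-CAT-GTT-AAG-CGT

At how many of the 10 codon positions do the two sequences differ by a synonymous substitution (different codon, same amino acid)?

3

Codon 1: ATG Met / CGC Arg — nonsynonymous.
Codon 2: GCT Ala / CGA Arg — nonsynonymous.
Codon 3: GGG Gly / ATC Ile — nonsynonymous.
Codon 4: CGG Arg / CGC Arg — synonymous.
Codon 5: CTC Leu / CTC Leu — identical.
Codon 6: CAT His / CAT His — identical.
Codon 7: CAT His / CAT His — identical.
Codon 8: GTT Val / GTT Val — identical.
Codon 9: AAA Lys / AAG Lys — synonymous.
Codon 10: AGG Arg / CGT Arg — synonymous.
Synonymous differences: 3.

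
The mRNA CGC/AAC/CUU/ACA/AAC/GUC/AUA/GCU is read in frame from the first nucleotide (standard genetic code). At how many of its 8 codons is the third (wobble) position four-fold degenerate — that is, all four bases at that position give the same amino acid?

5

Codon 1 CGC (Arg): third position 4-fold.
Codon 2 AAC (Asn): third position 2-fold.
Codon 3 CUU (Leu): third position 4-fold.
Codon 4 ACA (Thr): third position 4-fold.
Codon 5 AAC (Asn): third position 2-fold.
Codon 6 GUC (Val): third position 4-fold.
Codon 7 AUA (Ile): third position 3-fold.
Codon 8 GCU (Ala): third position 4-fold.
Four-fold degenerate third positions: 5.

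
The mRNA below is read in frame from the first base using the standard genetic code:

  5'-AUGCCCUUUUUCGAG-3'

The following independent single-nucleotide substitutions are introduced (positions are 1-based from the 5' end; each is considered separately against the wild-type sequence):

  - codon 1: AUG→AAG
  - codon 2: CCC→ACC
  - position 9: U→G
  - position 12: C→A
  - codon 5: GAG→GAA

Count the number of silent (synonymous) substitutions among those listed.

1

Codon 1: AUG (Met) → AAG (Lys) — missense.
Codon 2: CCC (Pro) → ACC (Thr) — missense.
Codon 3: UUU (Phe) → UUG (Leu) — missense.
Codon 4: UUC (Phe) → UUA (Leu) — missense.
Codon 5: GAG (Glu) → GAA (Glu) — synonymous.
Synonymous: 1 of 5.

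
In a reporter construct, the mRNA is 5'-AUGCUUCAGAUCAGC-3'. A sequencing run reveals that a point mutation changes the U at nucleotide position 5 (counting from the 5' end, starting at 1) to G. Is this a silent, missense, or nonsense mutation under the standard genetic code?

missense

Position 5 falls in codon 2: CUU → Leu.
After the substitution the codon is CGU → Arg.
Leu ≠ Arg, so this is a missense mutation.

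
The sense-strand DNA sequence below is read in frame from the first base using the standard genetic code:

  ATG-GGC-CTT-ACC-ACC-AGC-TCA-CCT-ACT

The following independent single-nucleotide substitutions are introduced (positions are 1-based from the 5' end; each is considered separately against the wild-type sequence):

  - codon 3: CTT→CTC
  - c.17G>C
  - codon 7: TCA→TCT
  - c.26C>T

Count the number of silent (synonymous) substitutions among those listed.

Codon 3: CTT (Leu) → CTC (Leu) — synonymous.
Codon 6: AGC (Ser) → ACC (Thr) — missense.
Codon 7: TCA (Ser) → TCT (Ser) — synonymous.
Codon 9: ACT (Thr) → ATT (Ile) — missense.
Synonymous: 2 of 4.

2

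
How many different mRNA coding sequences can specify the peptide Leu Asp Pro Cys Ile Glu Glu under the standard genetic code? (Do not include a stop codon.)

1152

Leu: 6 codons.
Asp: 2 codons.
Pro: 4 codons.
Cys: 2 codons.
Ile: 3 codons.
Glu: 2 codons.
Glu: 2 codons.
6 × 2 × 4 × 2 × 3 × 2 × 2 = 1152.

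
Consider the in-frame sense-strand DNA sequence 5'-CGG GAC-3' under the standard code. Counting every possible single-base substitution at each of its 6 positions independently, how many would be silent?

Codon 1 (CGG, Arg): 4 synonymous substitutions.
Codon 2 (GAC, Asp): 1 synonymous substitution.
Total: 4 + 1 = 5.

5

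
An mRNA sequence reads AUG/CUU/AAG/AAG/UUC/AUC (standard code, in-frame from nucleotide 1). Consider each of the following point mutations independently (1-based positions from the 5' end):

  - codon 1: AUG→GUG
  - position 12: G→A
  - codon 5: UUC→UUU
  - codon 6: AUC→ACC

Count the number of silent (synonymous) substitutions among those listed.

2

Codon 1: AUG (Met) → GUG (Val) — missense.
Codon 4: AAG (Lys) → AAA (Lys) — synonymous.
Codon 5: UUC (Phe) → UUU (Phe) — synonymous.
Codon 6: AUC (Ile) → ACC (Thr) — missense.
Synonymous: 2 of 4.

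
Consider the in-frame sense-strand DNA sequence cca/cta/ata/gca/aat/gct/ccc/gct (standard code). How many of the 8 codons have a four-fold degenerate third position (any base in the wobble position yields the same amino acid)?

Codon 1 CCA (Pro): third position 4-fold.
Codon 2 CTA (Leu): third position 4-fold.
Codon 3 ATA (Ile): third position 3-fold.
Codon 4 GCA (Ala): third position 4-fold.
Codon 5 AAT (Asn): third position 2-fold.
Codon 6 GCT (Ala): third position 4-fold.
Codon 7 CCC (Pro): third position 4-fold.
Codon 8 GCT (Ala): third position 4-fold.
Four-fold degenerate third positions: 6.

6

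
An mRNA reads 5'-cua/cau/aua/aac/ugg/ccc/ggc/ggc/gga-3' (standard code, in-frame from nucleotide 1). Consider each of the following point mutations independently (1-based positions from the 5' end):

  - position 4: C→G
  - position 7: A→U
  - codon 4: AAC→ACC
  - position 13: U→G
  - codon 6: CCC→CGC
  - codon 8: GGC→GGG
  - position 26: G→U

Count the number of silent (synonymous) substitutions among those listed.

1

Codon 2: CAU (His) → GAU (Asp) — missense.
Codon 3: AUA (Ile) → UUA (Leu) — missense.
Codon 4: AAC (Asn) → ACC (Thr) — missense.
Codon 5: UGG (Trp) → GGG (Gly) — missense.
Codon 6: CCC (Pro) → CGC (Arg) — missense.
Codon 8: GGC (Gly) → GGG (Gly) — synonymous.
Codon 9: GGA (Gly) → GUA (Val) — missense.
Synonymous: 1 of 7.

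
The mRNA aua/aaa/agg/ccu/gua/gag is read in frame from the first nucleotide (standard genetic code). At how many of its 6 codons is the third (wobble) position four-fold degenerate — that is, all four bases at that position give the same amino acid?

Codon 1 AUA (Ile): third position 3-fold.
Codon 2 AAA (Lys): third position 2-fold.
Codon 3 AGG (Arg): third position 2-fold.
Codon 4 CCU (Pro): third position 4-fold.
Codon 5 GUA (Val): third position 4-fold.
Codon 6 GAG (Glu): third position 2-fold.
Four-fold degenerate third positions: 2.

2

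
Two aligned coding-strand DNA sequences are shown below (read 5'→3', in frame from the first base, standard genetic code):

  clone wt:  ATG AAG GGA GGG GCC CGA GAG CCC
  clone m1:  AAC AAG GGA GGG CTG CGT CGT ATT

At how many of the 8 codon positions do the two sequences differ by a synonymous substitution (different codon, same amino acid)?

1

Codon 1: ATG Met / AAC Asn — nonsynonymous.
Codon 2: AAG Lys / AAG Lys — identical.
Codon 3: GGA Gly / GGA Gly — identical.
Codon 4: GGG Gly / GGG Gly — identical.
Codon 5: GCC Ala / CTG Leu — nonsynonymous.
Codon 6: CGA Arg / CGT Arg — synonymous.
Codon 7: GAG Glu / CGT Arg — nonsynonymous.
Codon 8: CCC Pro / ATT Ile — nonsynonymous.
Synonymous differences: 1.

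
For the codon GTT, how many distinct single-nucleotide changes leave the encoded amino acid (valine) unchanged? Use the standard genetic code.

3

Position 1: none → 0 synonymous.
Position 2: none → 0 synonymous.
Position 3: GTC, GTA, GTG → 3 synonymous.
Total: 0 + 0 + 3 = 3.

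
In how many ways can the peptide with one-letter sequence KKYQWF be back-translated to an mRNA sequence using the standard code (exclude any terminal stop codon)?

Lys: 2 codons.
Lys: 2 codons.
Tyr: 2 codons.
Gln: 2 codons.
Trp: 1 codon.
Phe: 2 codons.
2 × 2 × 2 × 2 × 1 × 2 = 32.

32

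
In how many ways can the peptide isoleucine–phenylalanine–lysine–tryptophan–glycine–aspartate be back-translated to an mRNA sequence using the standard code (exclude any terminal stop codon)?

Ile: 3 codons.
Phe: 2 codons.
Lys: 2 codons.
Trp: 1 codon.
Gly: 4 codons.
Asp: 2 codons.
3 × 2 × 2 × 1 × 4 × 2 = 96.

96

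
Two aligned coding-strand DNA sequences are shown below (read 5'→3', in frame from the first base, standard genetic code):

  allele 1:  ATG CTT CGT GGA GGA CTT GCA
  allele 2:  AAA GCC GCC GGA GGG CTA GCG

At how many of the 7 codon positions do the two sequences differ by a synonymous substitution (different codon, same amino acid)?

3

Codon 1: ATG Met / AAA Lys — nonsynonymous.
Codon 2: CTT Leu / GCC Ala — nonsynonymous.
Codon 3: CGT Arg / GCC Ala — nonsynonymous.
Codon 4: GGA Gly / GGA Gly — identical.
Codon 5: GGA Gly / GGG Gly — synonymous.
Codon 6: CTT Leu / CTA Leu — synonymous.
Codon 7: GCA Ala / GCG Ala — synonymous.
Synonymous differences: 3.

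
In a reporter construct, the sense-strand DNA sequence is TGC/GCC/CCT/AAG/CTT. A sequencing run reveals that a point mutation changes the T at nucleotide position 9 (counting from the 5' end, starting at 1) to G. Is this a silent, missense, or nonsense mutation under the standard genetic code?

silent

Position 9 falls in codon 3: CCT → Pro.
After the substitution the codon is CCG → Pro.
Both encode Pro, so the change is synonymous.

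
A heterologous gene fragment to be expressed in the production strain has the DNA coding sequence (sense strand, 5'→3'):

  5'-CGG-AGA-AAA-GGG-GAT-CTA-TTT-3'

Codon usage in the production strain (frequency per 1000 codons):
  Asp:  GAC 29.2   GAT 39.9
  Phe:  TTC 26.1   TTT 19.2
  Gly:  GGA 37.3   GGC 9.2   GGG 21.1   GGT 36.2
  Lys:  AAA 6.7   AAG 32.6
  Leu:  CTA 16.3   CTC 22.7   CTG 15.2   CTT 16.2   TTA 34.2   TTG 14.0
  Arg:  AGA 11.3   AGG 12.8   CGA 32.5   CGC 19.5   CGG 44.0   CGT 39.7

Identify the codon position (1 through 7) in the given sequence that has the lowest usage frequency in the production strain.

Codon 1 CGG (Arg): 44.0 per 1000.
Codon 2 AGA (Arg): 11.3 per 1000.
Codon 3 AAA (Lys): 6.7 per 1000.
Codon 4 GGG (Gly): 21.1 per 1000.
Codon 5 GAT (Asp): 39.9 per 1000.
Codon 6 CTA (Leu): 16.3 per 1000.
Codon 7 TTT (Phe): 19.2 per 1000.
Lowest frequency is 6.7 at codon 3.

3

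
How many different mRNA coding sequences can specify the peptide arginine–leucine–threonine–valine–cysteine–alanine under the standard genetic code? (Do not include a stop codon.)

4608

Arg: 6 codons.
Leu: 6 codons.
Thr: 4 codons.
Val: 4 codons.
Cys: 2 codons.
Ala: 4 codons.
6 × 6 × 4 × 4 × 2 × 4 = 4608.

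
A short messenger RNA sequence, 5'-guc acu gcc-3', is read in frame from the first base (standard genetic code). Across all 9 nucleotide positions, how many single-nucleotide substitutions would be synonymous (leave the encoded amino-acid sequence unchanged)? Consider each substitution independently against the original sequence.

9

Codon 1 (GUC, Val): 3 synonymous substitutions.
Codon 2 (ACU, Thr): 3 synonymous substitutions.
Codon 3 (GCC, Ala): 3 synonymous substitutions.
Total: 3 + 3 + 3 = 9.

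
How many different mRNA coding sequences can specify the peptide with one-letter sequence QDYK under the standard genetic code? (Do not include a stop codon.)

Gln: 2 codons.
Asp: 2 codons.
Tyr: 2 codons.
Lys: 2 codons.
2 × 2 × 2 × 2 = 16.

16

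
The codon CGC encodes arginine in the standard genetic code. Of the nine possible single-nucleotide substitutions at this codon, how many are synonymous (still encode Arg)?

3

Position 1: none → 0 synonymous.
Position 2: none → 0 synonymous.
Position 3: CGU, CGA, CGG → 3 synonymous.
Total: 0 + 0 + 3 = 3.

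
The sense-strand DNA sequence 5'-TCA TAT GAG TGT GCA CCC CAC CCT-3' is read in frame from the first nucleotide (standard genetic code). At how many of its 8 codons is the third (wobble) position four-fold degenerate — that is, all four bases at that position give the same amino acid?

Codon 1 TCA (Ser): third position 4-fold.
Codon 2 TAT (Tyr): third position 2-fold.
Codon 3 GAG (Glu): third position 2-fold.
Codon 4 TGT (Cys): third position 2-fold.
Codon 5 GCA (Ala): third position 4-fold.
Codon 6 CCC (Pro): third position 4-fold.
Codon 7 CAC (His): third position 2-fold.
Codon 8 CCT (Pro): third position 4-fold.
Four-fold degenerate third positions: 4.

4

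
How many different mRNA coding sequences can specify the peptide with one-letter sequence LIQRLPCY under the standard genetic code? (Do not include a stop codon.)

20736

Leu: 6 codons.
Ile: 3 codons.
Gln: 2 codons.
Arg: 6 codons.
Leu: 6 codons.
Pro: 4 codons.
Cys: 2 codons.
Tyr: 2 codons.
6 × 3 × 2 × 6 × 6 × 4 × 2 × 2 = 20736.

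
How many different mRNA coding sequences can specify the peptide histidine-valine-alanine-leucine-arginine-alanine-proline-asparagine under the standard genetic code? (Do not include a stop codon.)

36864

His: 2 codons.
Val: 4 codons.
Ala: 4 codons.
Leu: 6 codons.
Arg: 6 codons.
Ala: 4 codons.
Pro: 4 codons.
Asn: 2 codons.
2 × 4 × 4 × 6 × 6 × 4 × 4 × 2 = 36864.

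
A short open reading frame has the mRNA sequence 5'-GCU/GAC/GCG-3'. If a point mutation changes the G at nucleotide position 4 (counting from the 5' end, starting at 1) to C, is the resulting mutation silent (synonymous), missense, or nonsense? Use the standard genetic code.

Position 4 falls in codon 2: GAC → Asp.
After the substitution the codon is CAC → His.
Asp ≠ His, so this is a missense mutation.

missense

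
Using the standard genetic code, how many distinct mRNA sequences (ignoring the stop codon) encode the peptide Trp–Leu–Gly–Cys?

Trp: 1 codon.
Leu: 6 codons.
Gly: 4 codons.
Cys: 2 codons.
1 × 6 × 4 × 2 = 48.

48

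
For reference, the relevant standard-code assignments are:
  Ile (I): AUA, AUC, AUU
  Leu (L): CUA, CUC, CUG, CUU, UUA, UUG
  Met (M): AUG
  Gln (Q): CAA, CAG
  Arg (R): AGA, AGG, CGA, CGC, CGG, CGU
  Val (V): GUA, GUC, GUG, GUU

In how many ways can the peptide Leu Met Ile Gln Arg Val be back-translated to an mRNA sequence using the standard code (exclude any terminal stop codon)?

Leu: 6 codons.
Met: 1 codon.
Ile: 3 codons.
Gln: 2 codons.
Arg: 6 codons.
Val: 4 codons.
6 × 1 × 3 × 2 × 6 × 4 = 864.

864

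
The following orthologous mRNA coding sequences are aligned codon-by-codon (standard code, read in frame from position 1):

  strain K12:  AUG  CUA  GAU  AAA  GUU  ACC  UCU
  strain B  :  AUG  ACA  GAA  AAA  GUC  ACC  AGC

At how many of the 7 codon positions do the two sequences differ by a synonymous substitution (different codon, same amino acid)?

Codon 1: AUG Met / AUG Met — identical.
Codon 2: CUA Leu / ACA Thr — nonsynonymous.
Codon 3: GAU Asp / GAA Glu — nonsynonymous.
Codon 4: AAA Lys / AAA Lys — identical.
Codon 5: GUU Val / GUC Val — synonymous.
Codon 6: ACC Thr / ACC Thr — identical.
Codon 7: UCU Ser / AGC Ser — synonymous.
Synonymous differences: 2.

2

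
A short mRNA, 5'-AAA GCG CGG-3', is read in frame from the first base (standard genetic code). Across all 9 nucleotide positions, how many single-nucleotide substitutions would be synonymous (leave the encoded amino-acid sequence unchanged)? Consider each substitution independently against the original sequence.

8

Codon 1 (AAA, Lys): 1 synonymous substitution.
Codon 2 (GCG, Ala): 3 synonymous substitutions.
Codon 3 (CGG, Arg): 4 synonymous substitutions.
Total: 1 + 3 + 4 = 8.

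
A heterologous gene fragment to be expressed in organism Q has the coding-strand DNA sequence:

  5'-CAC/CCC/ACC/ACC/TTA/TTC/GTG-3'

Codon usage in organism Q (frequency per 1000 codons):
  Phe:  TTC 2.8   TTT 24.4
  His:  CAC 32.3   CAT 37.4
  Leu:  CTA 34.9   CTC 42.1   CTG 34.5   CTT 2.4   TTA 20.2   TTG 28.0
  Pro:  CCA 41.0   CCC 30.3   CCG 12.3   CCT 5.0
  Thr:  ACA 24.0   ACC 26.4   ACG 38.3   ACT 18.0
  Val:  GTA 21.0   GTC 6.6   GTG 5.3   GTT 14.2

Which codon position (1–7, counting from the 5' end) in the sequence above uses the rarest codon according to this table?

Codon 1 CAC (His): 32.3 per 1000.
Codon 2 CCC (Pro): 30.3 per 1000.
Codon 3 ACC (Thr): 26.4 per 1000.
Codon 4 ACC (Thr): 26.4 per 1000.
Codon 5 TTA (Leu): 20.2 per 1000.
Codon 6 TTC (Phe): 2.8 per 1000.
Codon 7 GTG (Val): 5.3 per 1000.
Lowest frequency is 2.8 at codon 6.

6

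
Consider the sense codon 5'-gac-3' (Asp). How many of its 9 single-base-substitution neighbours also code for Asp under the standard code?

Position 1: none → 0 synonymous.
Position 2: none → 0 synonymous.
Position 3: GAU → 1 synonymous.
Total: 0 + 0 + 1 = 1.

1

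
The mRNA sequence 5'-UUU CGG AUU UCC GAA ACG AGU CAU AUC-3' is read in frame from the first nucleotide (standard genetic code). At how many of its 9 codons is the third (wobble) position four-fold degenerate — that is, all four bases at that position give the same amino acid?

3

Codon 1 UUU (Phe): third position 2-fold.
Codon 2 CGG (Arg): third position 4-fold.
Codon 3 AUU (Ile): third position 3-fold.
Codon 4 UCC (Ser): third position 4-fold.
Codon 5 GAA (Glu): third position 2-fold.
Codon 6 ACG (Thr): third position 4-fold.
Codon 7 AGU (Ser): third position 2-fold.
Codon 8 CAU (His): third position 2-fold.
Codon 9 AUC (Ile): third position 3-fold.
Four-fold degenerate third positions: 3.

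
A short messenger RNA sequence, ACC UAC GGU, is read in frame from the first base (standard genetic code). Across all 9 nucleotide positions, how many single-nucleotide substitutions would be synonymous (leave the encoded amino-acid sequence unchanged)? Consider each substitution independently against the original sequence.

Codon 1 (ACC, Thr): 3 synonymous substitutions.
Codon 2 (UAC, Tyr): 1 synonymous substitution.
Codon 3 (GGU, Gly): 3 synonymous substitutions.
Total: 3 + 1 + 3 = 7.

7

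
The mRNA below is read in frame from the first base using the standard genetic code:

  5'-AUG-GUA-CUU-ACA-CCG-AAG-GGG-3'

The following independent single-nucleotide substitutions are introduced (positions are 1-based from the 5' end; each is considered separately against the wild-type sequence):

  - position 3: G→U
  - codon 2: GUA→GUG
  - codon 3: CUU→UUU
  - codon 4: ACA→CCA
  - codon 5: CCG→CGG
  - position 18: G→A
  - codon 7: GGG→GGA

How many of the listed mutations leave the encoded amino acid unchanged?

3

Codon 1: AUG (Met) → AUU (Ile) — missense.
Codon 2: GUA (Val) → GUG (Val) — synonymous.
Codon 3: CUU (Leu) → UUU (Phe) — missense.
Codon 4: ACA (Thr) → CCA (Pro) — missense.
Codon 5: CCG (Pro) → CGG (Arg) — missense.
Codon 6: AAG (Lys) → AAA (Lys) — synonymous.
Codon 7: GGG (Gly) → GGA (Gly) — synonymous.
Synonymous: 3 of 7.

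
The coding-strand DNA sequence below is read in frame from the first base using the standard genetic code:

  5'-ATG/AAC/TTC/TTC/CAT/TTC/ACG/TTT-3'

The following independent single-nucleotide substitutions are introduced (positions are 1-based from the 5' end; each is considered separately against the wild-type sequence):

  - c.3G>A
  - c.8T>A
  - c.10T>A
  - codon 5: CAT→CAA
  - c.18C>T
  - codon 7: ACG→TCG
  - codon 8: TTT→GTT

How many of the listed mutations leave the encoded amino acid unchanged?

Codon 1: ATG (Met) → ATA (Ile) — missense.
Codon 3: TTC (Phe) → TAC (Tyr) — missense.
Codon 4: TTC (Phe) → ATC (Ile) — missense.
Codon 5: CAT (His) → CAA (Gln) — missense.
Codon 6: TTC (Phe) → TTT (Phe) — synonymous.
Codon 7: ACG (Thr) → TCG (Ser) — missense.
Codon 8: TTT (Phe) → GTT (Val) — missense.
Synonymous: 1 of 7.

1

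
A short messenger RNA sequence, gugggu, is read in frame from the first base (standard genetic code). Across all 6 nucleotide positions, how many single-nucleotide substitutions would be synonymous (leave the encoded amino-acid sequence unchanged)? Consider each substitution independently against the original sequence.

Codon 1 (GUG, Val): 3 synonymous substitutions.
Codon 2 (GGU, Gly): 3 synonymous substitutions.
Total: 3 + 3 = 6.

6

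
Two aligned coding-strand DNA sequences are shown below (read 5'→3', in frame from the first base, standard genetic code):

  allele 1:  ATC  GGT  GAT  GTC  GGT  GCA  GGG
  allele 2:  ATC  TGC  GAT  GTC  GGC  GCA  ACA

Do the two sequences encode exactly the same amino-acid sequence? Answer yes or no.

Codon 1: ATC Ile / ATC Ile — identical.
Codon 2: GGT Gly / TGC Cys — nonsynonymous.
Codon 3: GAT Asp / GAT Asp — identical.
Codon 4: GTC Val / GTC Val — identical.
Codon 5: GGT Gly / GGC Gly — synonymous.
Codon 6: GCA Ala / GCA Ala — identical.
Codon 7: GGG Gly / ACA Thr — nonsynonymous.
Nonsynonymous differences: 2 → different protein.

no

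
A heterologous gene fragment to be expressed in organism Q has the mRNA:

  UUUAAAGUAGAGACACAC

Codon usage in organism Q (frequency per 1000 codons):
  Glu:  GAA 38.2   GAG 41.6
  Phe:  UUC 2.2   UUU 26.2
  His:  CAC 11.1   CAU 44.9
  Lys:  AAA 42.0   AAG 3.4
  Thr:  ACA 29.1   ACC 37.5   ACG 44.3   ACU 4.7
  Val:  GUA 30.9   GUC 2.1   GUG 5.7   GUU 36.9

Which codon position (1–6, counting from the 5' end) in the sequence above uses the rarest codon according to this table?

Codon 1 UUU (Phe): 26.2 per 1000.
Codon 2 AAA (Lys): 42.0 per 1000.
Codon 3 GUA (Val): 30.9 per 1000.
Codon 4 GAG (Glu): 41.6 per 1000.
Codon 5 ACA (Thr): 29.1 per 1000.
Codon 6 CAC (His): 11.1 per 1000.
Lowest frequency is 11.1 at codon 6.

6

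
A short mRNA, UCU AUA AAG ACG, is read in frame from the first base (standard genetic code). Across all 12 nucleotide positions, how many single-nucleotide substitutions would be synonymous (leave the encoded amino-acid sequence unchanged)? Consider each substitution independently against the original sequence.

9

Codon 1 (UCU, Ser): 3 synonymous substitutions.
Codon 2 (AUA, Ile): 2 synonymous substitutions.
Codon 3 (AAG, Lys): 1 synonymous substitution.
Codon 4 (ACG, Thr): 3 synonymous substitutions.
Total: 3 + 2 + 1 + 3 = 9.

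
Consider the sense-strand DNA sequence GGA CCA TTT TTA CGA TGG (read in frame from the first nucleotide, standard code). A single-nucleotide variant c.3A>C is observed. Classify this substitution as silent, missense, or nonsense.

Position 3 falls in codon 1: GGA → Gly.
After the substitution the codon is GGC → Gly.
Both encode Gly, so the change is synonymous.

silent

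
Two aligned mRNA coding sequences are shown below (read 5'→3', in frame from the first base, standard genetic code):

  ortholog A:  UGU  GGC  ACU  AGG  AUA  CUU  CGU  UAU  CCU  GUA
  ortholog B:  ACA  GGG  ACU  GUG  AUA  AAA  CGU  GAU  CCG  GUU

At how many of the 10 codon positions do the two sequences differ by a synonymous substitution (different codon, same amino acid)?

3

Codon 1: UGU Cys / ACA Thr — nonsynonymous.
Codon 2: GGC Gly / GGG Gly — synonymous.
Codon 3: ACU Thr / ACU Thr — identical.
Codon 4: AGG Arg / GUG Val — nonsynonymous.
Codon 5: AUA Ile / AUA Ile — identical.
Codon 6: CUU Leu / AAA Lys — nonsynonymous.
Codon 7: CGU Arg / CGU Arg — identical.
Codon 8: UAU Tyr / GAU Asp — nonsynonymous.
Codon 9: CCU Pro / CCG Pro — synonymous.
Codon 10: GUA Val / GUU Val — synonymous.
Synonymous differences: 3.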